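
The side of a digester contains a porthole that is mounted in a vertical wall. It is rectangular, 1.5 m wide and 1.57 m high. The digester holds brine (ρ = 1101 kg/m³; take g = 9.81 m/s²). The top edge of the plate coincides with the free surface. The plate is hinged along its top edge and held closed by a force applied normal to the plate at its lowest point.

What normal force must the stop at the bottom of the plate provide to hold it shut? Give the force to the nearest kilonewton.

P ≈ 13 kN

γ = ρg = 1101 × 9.81 / 1000 = 10.80081 kN/m³.
The centroid lies 1.57/2 = 0.785 m below the top edge, so the centroid depth is h_c = 0.785 m.
A = 1.5 × 1.57 = 2.355 m².
Resultant F = γ·h_c·A = 10.80081 × 0.785 × 2.355 = 19.9672 kN.
I_c = b·h³/12 = 1.5 × 1.57³/12 = 0.483737 m⁴.
Centre of pressure: y_p = y_c + I_c/(y_c·A) = 0.785 + 0.483737/(0.785 × 2.355) = 0.785 + 0.261667 = 1.04667 m along the plane.
The resultant acts 0.785 + 0.261667 = 1.04667 m (along the plate) below the hinge at the top edge, so the moment about the hinge is M = F × 1.04667 = 19.9672 × 1.04667 = 20.8991 kN·m.
A normal force at the bottom, 1.57 m from the hinge, must supply this moment: P = 20.8991/1.57 = 13.3115 kN.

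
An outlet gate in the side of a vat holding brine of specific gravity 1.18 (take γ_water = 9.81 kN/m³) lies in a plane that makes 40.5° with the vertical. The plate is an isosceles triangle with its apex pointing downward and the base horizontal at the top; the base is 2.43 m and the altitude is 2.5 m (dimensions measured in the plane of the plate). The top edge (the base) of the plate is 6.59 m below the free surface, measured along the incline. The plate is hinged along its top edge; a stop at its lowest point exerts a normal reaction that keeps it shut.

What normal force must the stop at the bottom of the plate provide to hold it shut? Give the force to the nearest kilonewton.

γ = 1.18 × 9.81 = 11.5758 kN/m³.
The plate makes 40.5° with the vertical, i.e. θ = 90° − 40.5° = 49.5° to the horizontal. Measuring y along the incline from the free-surface line, vertical depth h = y·sinθ with sinθ = 0.760406.
With the apex down, the centroid sits h/3 = 2.5/3 = 0.833333 m below the base (the top edge), so y_c = 6.59 + 0.833333 = 7.42333 m and h_c = 7.42333 × 0.760406 = 5.64474 m.
A = ½ × 2.43 × 2.5 = 3.0375 m².
Resultant F = γ·h_c·A = 11.5758 × 5.64474 × 3.0375 = 198.477 kN.
I_c = b·h³/36 = 2.43 × 2.5³/36 = 1.05469 m⁴.
Centre of pressure: y_p = y_c + I_c/(y_c·A) = 7.42333 + 1.05469/(7.42333 × 3.0375) = 7.42333 + 0.0467746 = 7.4701 m along the plane.
The resultant acts 0.833333 + 0.0467746 = 0.880108 m (along the plate) below the hinge at the top edge, so the moment about the hinge is M = F × 0.880108 = 198.477 × 0.880108 = 174.681 kN·m.
A normal force at the bottom, 2.5 m from the hinge, must supply this moment: P = 174.681/2.5 = 69.8724 kN.

P ≈ 70 kN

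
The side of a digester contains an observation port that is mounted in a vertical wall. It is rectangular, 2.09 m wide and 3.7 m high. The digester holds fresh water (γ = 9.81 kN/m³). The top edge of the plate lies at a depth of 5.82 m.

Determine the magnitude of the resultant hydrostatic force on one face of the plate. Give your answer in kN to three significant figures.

γ = 9.81 kN/m³.
The centroid lies 3.7/2 = 1.85 m below the top edge, so the centroid depth is h_c = 5.82 + 1.85 = 7.67 m.
A = 2.09 × 3.7 = 7.733 m².
Resultant F = γ·h_c·A = 9.81 × 7.67 × 7.733 = 581.852 kN.

F ≈ 582 kN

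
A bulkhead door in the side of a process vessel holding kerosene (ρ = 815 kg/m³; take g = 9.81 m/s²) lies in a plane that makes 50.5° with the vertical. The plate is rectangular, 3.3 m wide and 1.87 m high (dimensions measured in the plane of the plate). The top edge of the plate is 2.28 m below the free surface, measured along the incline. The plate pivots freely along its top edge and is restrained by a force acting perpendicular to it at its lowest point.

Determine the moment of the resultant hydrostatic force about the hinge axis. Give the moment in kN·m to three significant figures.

M ≈ 103 kN·m

γ = ρg = 815 × 9.81 / 1000 = 7.99515 kN/m³.
The plate makes 50.5° with the vertical, i.e. θ = 90° − 50.5° = 39.5° to the horizontal. Measuring y along the incline from the free-surface line, vertical depth h = y·sinθ with sinθ = 0.636078.
The centroid lies 1.87/2 = 0.935 m below the top edge, so y_c = 2.28 + 0.935 = 3.215 m and h_c = 3.215 × 0.636078 = 2.04499 m.
A = 3.3 × 1.87 = 6.171 m².
Resultant F = γ·h_c·A = 7.99515 × 2.04499 × 6.171 = 100.896 kN.
I_c = b·h³/12 = 3.3 × 1.87³/12 = 1.79828 m⁴.
Centre of pressure: y_p = y_c + I_c/(y_c·A) = 3.215 + 1.79828/(3.215 × 6.171) = 3.215 + 0.0906402 = 3.30564 m along the plane.
The resultant acts 0.935 + 0.0906402 = 1.02564 m (along the plate) below the hinge at the top edge, so the moment about the hinge is M = F × 1.02564 = 100.896 × 1.02564 = 103.483 kN·m.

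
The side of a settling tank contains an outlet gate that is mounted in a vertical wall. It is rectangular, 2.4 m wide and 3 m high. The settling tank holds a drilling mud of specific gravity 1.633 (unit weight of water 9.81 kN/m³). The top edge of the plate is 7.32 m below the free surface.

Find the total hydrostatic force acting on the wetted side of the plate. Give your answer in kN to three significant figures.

F ≈ 1020 kN

γ = 1.633 × 9.81 = 16.01973 kN/m³.
The centroid lies 3/2 = 1.5 m below the top edge, so the centroid depth is h_c = 7.32 + 1.5 = 8.82 m.
A = 2.4 × 3 = 7.2 m².
Resultant F = γ·h_c·A = 16.01973 × 8.82 × 7.2 = 1017.32 kN.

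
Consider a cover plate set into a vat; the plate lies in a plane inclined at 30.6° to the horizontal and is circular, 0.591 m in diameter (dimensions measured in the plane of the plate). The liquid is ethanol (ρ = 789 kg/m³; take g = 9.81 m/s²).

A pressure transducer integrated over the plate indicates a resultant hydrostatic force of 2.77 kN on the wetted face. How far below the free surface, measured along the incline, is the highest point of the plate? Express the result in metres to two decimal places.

γ = ρg = 789 × 9.81 / 1000 = 7.74009 kN/m³.
A = π(0.2955)² = 0.274325 m².
From F = γ·h_c·A, the centroid depth is h_c = 2.77/(7.74009 × 0.274325) = 1.30457 m.
Let θ = 30.6° be the plate's angle to the horizontal; measure y along the incline from where the plane meets the free surface. Vertical depth h = y·sinθ with sinθ = 0.509041.
Along the incline, y_c = h_c/sinθ = 1.30457/0.509041 = 2.5628 m.
The centroid is at the centre, 0.2955 m below the top of the plate, so the highest point sits at y_top = 2.5628 − 0.2955 = 2.2673 m along the incline.

y_top ≈ 2.27 m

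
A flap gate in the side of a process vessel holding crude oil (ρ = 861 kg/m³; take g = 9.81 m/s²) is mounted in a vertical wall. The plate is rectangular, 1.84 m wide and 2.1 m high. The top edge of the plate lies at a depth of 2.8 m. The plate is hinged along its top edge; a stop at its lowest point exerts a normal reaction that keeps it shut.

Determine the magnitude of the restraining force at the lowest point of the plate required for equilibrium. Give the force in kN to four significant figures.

γ = ρg = 861 × 9.81 / 1000 = 8.44641 kN/m³.
The centroid lies 2.1/2 = 1.05 m below the top edge, so the centroid depth is h_c = 2.8 + 1.05 = 3.85 m.
A = 1.84 × 2.1 = 3.864 m².
Resultant F = γ·h_c·A = 8.44641 × 3.85 × 3.864 = 125.652 kN.
I_c = b·h³/12 = 1.84 × 2.1³/12 = 1.42002 m⁴.
Centre of pressure: y_p = y_c + I_c/(y_c·A) = 3.85 + 1.42002/(3.85 × 3.864) = 3.85 + 0.0954545 = 3.94545 m along the plane.
The resultant acts 1.05 + 0.0954545 = 1.14545 m (along the plate) below the hinge at the top edge, so the moment about the hinge is M = F × 1.14545 = 125.652 × 1.14545 = 143.928 kN·m.
A normal force at the bottom, 2.1 m from the hinge, must supply this moment: P = 143.928/2.1 = 68.5371 kN.

P ≈ 68.54 kN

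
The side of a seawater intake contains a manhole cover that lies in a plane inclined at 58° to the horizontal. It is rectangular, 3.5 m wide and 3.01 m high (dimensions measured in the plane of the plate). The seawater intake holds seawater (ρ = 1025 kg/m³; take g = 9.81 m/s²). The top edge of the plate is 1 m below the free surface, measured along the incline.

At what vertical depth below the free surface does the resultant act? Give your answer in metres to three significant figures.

h_p = 2.38 m

γ = ρg = 1025 × 9.81 / 1000 = 10.05525 kN/m³.
Let θ = 58° be the plate's angle to the horizontal; measure y along the incline from where the plane meets the free surface. Vertical depth h = y·sinθ with sinθ = 0.848048.
The centroid lies 3.01/2 = 1.505 m below the top edge, so y_c = 1 + 1.505 = 2.505 m and h_c = 2.505 × 0.848048 = 2.12436 m.
A = 3.5 × 3.01 = 10.535 m².
Resultant F = γ·h_c·A = 10.05525 × 2.12436 × 10.535 = 225.038 kN.
I_c = b·h³/12 = 3.5 × 3.01³/12 = 7.95401 m⁴.
Centre of pressure: y_p = y_c + I_c/(y_c·A) = 2.505 + 7.95401/(2.505 × 10.535) = 2.505 + 0.3014 = 2.8064 m along the plane.
Vertically, h_p = y_p·sinθ = 2.8064 × 0.848048 = 2.37996 m.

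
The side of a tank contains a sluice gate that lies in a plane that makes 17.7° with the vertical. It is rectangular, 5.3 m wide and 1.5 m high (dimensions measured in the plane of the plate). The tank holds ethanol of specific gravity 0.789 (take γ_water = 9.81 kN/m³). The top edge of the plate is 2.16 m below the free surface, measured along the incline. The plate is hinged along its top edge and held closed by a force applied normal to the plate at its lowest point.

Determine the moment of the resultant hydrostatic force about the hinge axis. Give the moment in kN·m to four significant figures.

γ = 0.789 × 9.81 = 7.74009 kN/m³.
The plate makes 17.7° with the vertical, i.e. θ = 90° − 17.7° = 72.3° to the horizontal. Measuring y along the incline from the free-surface line, vertical depth h = y·sinθ with sinθ = 0.952661.
The centroid lies 1.5/2 = 0.75 m below the top edge, so y_c = 2.16 + 0.75 = 2.91 m and h_c = 2.91 × 0.952661 = 2.77224 m.
A = 5.3 × 1.5 = 7.95 m².
Resultant F = γ·h_c·A = 7.74009 × 2.77224 × 7.95 = 170.586 kN.
I_c = b·h³/12 = 5.3 × 1.5³/12 = 1.49062 m⁴.
Centre of pressure: y_p = y_c + I_c/(y_c·A) = 2.91 + 1.49062/(2.91 × 7.95) = 2.91 + 0.0644328 = 2.97443 m along the plane.
The resultant acts 0.75 + 0.0644328 = 0.814433 m (along the plate) below the hinge at the top edge, so the moment about the hinge is M = F × 0.814433 = 170.586 × 0.814433 = 138.931 kN·m.

M ≈ 138.9 kN·m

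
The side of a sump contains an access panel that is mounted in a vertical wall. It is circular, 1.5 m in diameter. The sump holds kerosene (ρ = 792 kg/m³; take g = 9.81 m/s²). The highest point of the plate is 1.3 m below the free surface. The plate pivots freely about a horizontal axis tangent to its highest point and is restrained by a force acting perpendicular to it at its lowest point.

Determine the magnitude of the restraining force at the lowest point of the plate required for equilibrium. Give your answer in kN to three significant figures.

γ = ρg = 792 × 9.81 / 1000 = 7.76952 kN/m³.
The centroid is at the centre, 0.75 m below the top of the plate, so the centroid depth is h_c = 1.3 + 0.75 = 2.05 m.
A = π(0.75)² = 1.76715 m².
Resultant F = γ·h_c·A = 7.76952 × 2.05 × 1.76715 = 28.1463 kN.
I_c = πr⁴/4 = π × 0.75⁴/4 = 0.248505 m⁴.
Centre of pressure: y_p = y_c + I_c/(y_c·A) = 2.05 + 0.248505/(2.05 × 1.76715) = 2.05 + 0.0685974 = 2.1186 m along the plane.
The resultant acts 0.75 + 0.0685974 = 0.818597 m (along the plate) below the hinge at the top edge, so the moment about the hinge is M = F × 0.818597 = 28.1463 × 0.818597 = 23.0405 kN·m.
A normal force at the bottom, 1.5 m from the hinge, must supply this moment: P = 23.0405/1.5 = 15.3603 kN.

P ≈ 15.4 kN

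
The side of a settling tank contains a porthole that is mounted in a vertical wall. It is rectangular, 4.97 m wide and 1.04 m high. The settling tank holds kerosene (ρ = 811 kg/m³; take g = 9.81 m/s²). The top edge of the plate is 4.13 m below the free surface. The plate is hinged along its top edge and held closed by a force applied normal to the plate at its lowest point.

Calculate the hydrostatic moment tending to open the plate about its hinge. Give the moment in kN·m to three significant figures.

γ = ρg = 811 × 9.81 / 1000 = 7.95591 kN/m³.
The centroid lies 1.04/2 = 0.52 m below the top edge, so the centroid depth is h_c = 4.13 + 0.52 = 4.65 m.
A = 4.97 × 1.04 = 5.1688 m².
Resultant F = γ·h_c·A = 7.95591 × 4.65 × 5.1688 = 191.22 kN.
I_c = b·h³/12 = 4.97 × 1.04³/12 = 0.465881 m⁴.
Centre of pressure: y_p = y_c + I_c/(y_c·A) = 4.65 + 0.465881/(4.65 × 5.1688) = 4.65 + 0.0193835 = 4.66938 m along the plane.
The resultant acts 0.52 + 0.0193835 = 0.539384 m (along the plate) below the hinge at the top edge, so the moment about the hinge is M = F × 0.539384 = 191.22 × 0.539384 = 103.141 kN·m.

M ≈ 103 kN·m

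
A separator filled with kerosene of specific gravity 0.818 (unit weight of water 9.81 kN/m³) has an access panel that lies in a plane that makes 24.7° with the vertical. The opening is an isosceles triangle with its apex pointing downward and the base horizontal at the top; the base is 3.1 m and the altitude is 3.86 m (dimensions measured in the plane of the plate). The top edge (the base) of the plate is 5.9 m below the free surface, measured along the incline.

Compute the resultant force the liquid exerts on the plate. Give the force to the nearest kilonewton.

F ≈ 313 kN

γ = 0.818 × 9.81 = 8.02458 kN/m³.
The plate makes 24.7° with the vertical, i.e. θ = 90° − 24.7° = 65.3° to the horizontal. Measuring y along the incline from the free-surface line, vertical depth h = y·sinθ with sinθ = 0.908508.
With the apex down, the centroid sits h/3 = 3.86/3 = 1.28667 m below the base (the top edge), so y_c = 5.9 + 1.28667 = 7.18667 m and h_c = 7.18667 × 0.908508 = 6.52915 m.
A = ½ × 3.1 × 3.86 = 5.983 m².
Resultant F = γ·h_c·A = 8.02458 × 6.52915 × 5.983 = 313.471 kN.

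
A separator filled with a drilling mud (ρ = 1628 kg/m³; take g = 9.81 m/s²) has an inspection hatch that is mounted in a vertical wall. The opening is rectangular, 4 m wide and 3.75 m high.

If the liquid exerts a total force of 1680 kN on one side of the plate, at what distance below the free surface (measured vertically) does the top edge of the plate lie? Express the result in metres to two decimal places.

γ = ρg = 1628 × 9.81 / 1000 = 15.97068 kN/m³.
A = 4 × 3.75 = 15 m².
From F = γ·h_c·A, the centroid depth is h_c = 1680/(15.97068 × 15) = 7.01285 m.
The centroid lies 3.75/2 = 1.875 m below the top edge, so the top edge sits at h_top = 7.01285 − 1.875 = 5.13785 m below the surface.

d_top ≈ 5.14 m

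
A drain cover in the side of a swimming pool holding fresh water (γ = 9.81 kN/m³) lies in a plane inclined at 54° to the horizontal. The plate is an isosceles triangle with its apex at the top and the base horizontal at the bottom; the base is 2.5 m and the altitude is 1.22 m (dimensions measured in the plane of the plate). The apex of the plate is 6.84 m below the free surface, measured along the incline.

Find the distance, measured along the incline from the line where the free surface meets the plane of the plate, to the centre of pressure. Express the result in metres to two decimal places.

y_p = 7.66 m

γ = 9.81 kN/m³.
Let θ = 54° be the plate's angle to the horizontal; measure y along the incline from where the plane meets the free surface. Vertical depth h = y·sinθ with sinθ = 0.809017.
With the apex up, the centroid sits 2h/3 = 2 × 1.22/3 = 0.813333 m below the apex, so y_c = 6.84 + 0.813333 = 7.65333 m and h_c = 7.65333 × 0.809017 = 6.19167 m.
A = ½ × 2.5 × 1.22 = 1.525 m².
Resultant F = γ·h_c·A = 9.81 × 6.19167 × 1.525 = 92.6289 kN.
I_c = b·h³/36 = 2.5 × 1.22³/36 = 0.126101 m⁴.
Centre of pressure: y_p = y_c + I_c/(y_c·A) = 7.65333 + 0.126101/(7.65333 × 1.525) = 7.65333 + 0.0108043 = 7.66413 m along the plane.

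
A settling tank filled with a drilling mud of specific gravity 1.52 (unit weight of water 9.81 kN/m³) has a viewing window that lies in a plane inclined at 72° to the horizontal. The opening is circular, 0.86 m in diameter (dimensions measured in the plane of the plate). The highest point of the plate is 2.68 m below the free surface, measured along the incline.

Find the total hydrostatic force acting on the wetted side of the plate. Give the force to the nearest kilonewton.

F ≈ 26 kN

γ = 1.52 × 9.81 = 14.9112 kN/m³.
Let θ = 72° be the plate's angle to the horizontal; measure y along the incline from where the plane meets the free surface. Vertical depth h = y·sinθ with sinθ = 0.951057.
The centroid is at the centre, 0.43 m below the top of the plate, so y_c = 2.68 + 0.43 = 3.11 m and h_c = 3.11 × 0.951057 = 2.95779 m.
A = π(0.43)² = 0.58088 m².
Resultant F = γ·h_c·A = 14.9112 × 2.95779 × 0.58088 = 25.6192 kN.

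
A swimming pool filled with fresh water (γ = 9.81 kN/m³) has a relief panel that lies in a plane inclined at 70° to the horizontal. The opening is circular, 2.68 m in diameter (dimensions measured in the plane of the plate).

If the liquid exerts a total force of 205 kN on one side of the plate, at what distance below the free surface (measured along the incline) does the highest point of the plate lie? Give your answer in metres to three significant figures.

γ = 9.81 kN/m³.
A = π(1.34)² = 5.64104 m².
From F = γ·h_c·A, the centroid depth is h_c = 205/(9.81 × 5.64104) = 3.70447 m.
Let θ = 70° be the plate's angle to the horizontal; measure y along the incline from where the plane meets the free surface. Vertical depth h = y·sinθ with sinθ = 0.939693.
Along the incline, y_c = h_c/sinθ = 3.70447/0.939693 = 3.94221 m.
The centroid is at the centre, 1.34 m below the top of the plate, so the highest point sits at y_top = 3.94221 − 1.34 = 2.60221 m along the incline.

y_top ≈ 2.60 m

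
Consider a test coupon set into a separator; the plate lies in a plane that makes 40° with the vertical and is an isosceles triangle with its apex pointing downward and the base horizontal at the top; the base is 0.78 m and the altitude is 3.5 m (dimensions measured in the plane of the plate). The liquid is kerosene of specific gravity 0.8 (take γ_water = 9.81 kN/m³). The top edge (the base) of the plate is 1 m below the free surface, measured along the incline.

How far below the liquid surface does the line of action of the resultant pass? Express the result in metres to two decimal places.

h_p = 1.90 m

γ = 0.8 × 9.81 = 7.848 kN/m³.
The plate makes 40° with the vertical, i.e. θ = 90° − 40° = 50° to the horizontal. Measuring y along the incline from the free-surface line, vertical depth h = y·sinθ with sinθ = 0.766044.
With the apex down, the centroid sits h/3 = 3.5/3 = 1.16667 m below the base (the top edge), so y_c = 1 + 1.16667 = 2.16667 m and h_c = 2.16667 × 0.766044 = 1.65976 m.
A = ½ × 0.78 × 3.5 = 1.365 m².
Resultant F = γ·h_c·A = 7.848 × 1.65976 × 1.365 = 17.7802 kN.
I_c = b·h³/36 = 0.78 × 3.5³/36 = 0.928958 m⁴.
Centre of pressure: y_p = y_c + I_c/(y_c·A) = 2.16667 + 0.928958/(2.16667 × 1.365) = 2.16667 + 0.314102 = 2.48077 m along the plane.
Vertically, h_p = y_p·sinθ = 2.48077 × 0.766044 = 1.90038 m.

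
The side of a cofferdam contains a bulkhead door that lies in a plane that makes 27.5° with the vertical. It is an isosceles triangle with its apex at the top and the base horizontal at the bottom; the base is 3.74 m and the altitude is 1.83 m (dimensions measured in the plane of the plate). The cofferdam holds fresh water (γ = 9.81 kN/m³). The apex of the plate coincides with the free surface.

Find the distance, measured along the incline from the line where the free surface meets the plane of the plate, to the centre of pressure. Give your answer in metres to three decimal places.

γ = 9.81 kN/m³.
The plate makes 27.5° with the vertical, i.e. θ = 90° − 27.5° = 62.5° to the horizontal. Measuring y along the incline from the free-surface line, vertical depth h = y·sinθ with sinθ = 0.887011.
With the apex up, the centroid sits 2h/3 = 2 × 1.83/3 = 1.22 m below the apex, so y_c = 1.22 m and h_c = 1.22 × 0.887011 = 1.08215 m.
A = ½ × 3.74 × 1.83 = 3.4221 m².
Resultant F = γ·h_c·A = 9.81 × 1.08215 × 3.4221 = 36.3286 kN.
I_c = b·h³/36 = 3.74 × 1.83³/36 = 0.636682 m⁴.
Centre of pressure: y_p = y_c + I_c/(y_c·A) = 1.22 + 0.636682/(1.22 × 3.4221) = 1.22 + 0.1525 = 1.3725 m along the plane.

y_p = 1.373 m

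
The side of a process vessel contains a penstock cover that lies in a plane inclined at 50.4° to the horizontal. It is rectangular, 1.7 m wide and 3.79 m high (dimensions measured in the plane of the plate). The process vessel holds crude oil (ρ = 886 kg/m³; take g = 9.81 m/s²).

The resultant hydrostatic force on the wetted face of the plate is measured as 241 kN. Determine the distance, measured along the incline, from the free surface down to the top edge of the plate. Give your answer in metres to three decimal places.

γ = ρg = 886 × 9.81 / 1000 = 8.69166 kN/m³.
A = 1.7 × 3.79 = 6.443 m².
From F = γ·h_c·A, the centroid depth is h_c = 241/(8.69166 × 6.443) = 4.30354 m.
Let θ = 50.4° be the plate's angle to the horizontal; measure y along the incline from where the plane meets the free surface. Vertical depth h = y·sinθ with sinθ = 0.770513.
Along the incline, y_c = h_c/sinθ = 4.30354/0.770513 = 5.58529 m.
The centroid lies 3.79/2 = 1.895 m below the top edge, so the top edge sits at y_top = 5.58529 − 1.895 = 3.69029 m along the incline.

y_top ≈ 3.690 m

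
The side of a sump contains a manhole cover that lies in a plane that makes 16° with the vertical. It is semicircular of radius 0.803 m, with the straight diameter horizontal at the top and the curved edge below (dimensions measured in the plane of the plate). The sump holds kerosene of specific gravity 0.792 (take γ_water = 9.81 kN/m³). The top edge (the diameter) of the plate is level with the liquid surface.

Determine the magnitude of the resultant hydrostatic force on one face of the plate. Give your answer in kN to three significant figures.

γ = 0.792 × 9.81 = 7.76952 kN/m³.
The plate makes 16° with the vertical, i.e. θ = 90° − 16° = 74° to the horizontal. Measuring y along the incline from the free-surface line, vertical depth h = y·sinθ with sinθ = 0.961262.
The centroid of a semicircle lies 4r/(3π) = 0.340804 m from the diameter, here below the top edge, so y_c = 0.340804 m and h_c = 0.340804 × 0.961262 = 0.327602 m.
A = πr²/2 = π × 0.803²/2 = 1.01286 m².
Resultant F = γ·h_c·A = 7.76952 × 0.327602 × 1.01286 = 2.57804 kN.

F ≈ 2.58 kN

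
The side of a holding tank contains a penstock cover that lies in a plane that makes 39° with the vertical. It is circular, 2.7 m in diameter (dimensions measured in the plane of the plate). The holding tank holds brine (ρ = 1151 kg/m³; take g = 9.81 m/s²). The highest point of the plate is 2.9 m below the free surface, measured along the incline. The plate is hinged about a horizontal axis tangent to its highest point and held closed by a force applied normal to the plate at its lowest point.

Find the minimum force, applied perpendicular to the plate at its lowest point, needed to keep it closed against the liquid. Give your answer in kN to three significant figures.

γ = ρg = 1151 × 9.81 / 1000 = 11.29131 kN/m³.
The plate makes 39° with the vertical, i.e. θ = 90° − 39° = 51° to the horizontal. Measuring y along the incline from the free-surface line, vertical depth h = y·sinθ with sinθ = 0.777146.
The centroid is at the centre, 1.35 m below the top of the plate, so y_c = 2.9 + 1.35 = 4.25 m and h_c = 4.25 × 0.777146 = 3.30287 m.
A = π(1.35)² = 5.72555 m².
Resultant F = γ·h_c·A = 11.29131 × 3.30287 × 5.72555 = 213.527 kN.
I_c = πr⁴/4 = π × 1.35⁴/4 = 2.6087 m⁴.
Centre of pressure: y_p = y_c + I_c/(y_c·A) = 4.25 + 2.6087/(4.25 × 5.72555) = 4.25 + 0.107206 = 4.35721 m along the plane.
The resultant acts 1.35 + 0.107206 = 1.45721 m (along the plate) below the hinge at the top edge, so the moment about the hinge is M = F × 1.45721 = 213.527 × 1.45721 = 311.154 kN·m.
A normal force at the bottom, 2.7 m from the hinge, must supply this moment: P = 311.154/2.7 = 115.242 kN.

P ≈ 115 kN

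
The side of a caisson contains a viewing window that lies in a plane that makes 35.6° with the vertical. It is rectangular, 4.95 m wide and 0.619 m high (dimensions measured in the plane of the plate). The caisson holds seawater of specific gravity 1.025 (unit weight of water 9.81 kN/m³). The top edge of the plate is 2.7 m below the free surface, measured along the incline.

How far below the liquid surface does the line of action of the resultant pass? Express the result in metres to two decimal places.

γ = 1.025 × 9.81 = 10.05525 kN/m³.
The plate makes 35.6° with the vertical, i.e. θ = 90° − 35.6° = 54.4° to the horizontal. Measuring y along the incline from the free-surface line, vertical depth h = y·sinθ with sinθ = 0.813101.
The centroid lies 0.619/2 = 0.3095 m below the top edge, so y_c = 2.7 + 0.3095 = 3.0095 m and h_c = 3.0095 × 0.813101 = 2.44703 m.
A = 4.95 × 0.619 = 3.06405 m².
Resultant F = γ·h_c·A = 10.05525 × 2.44703 × 3.06405 = 75.3925 kN.
I_c = b·h³/12 = 4.95 × 0.619³/12 = 0.0978354 m⁴.
Centre of pressure: y_p = y_c + I_c/(y_c·A) = 3.0095 + 0.0978354/(3.0095 × 3.06405) = 3.0095 + 0.0106098 = 3.02011 m along the plane.
Vertically, h_p = y_p·sinθ = 3.02011 × 0.813101 = 2.45565 m.

h_p = 2.46 m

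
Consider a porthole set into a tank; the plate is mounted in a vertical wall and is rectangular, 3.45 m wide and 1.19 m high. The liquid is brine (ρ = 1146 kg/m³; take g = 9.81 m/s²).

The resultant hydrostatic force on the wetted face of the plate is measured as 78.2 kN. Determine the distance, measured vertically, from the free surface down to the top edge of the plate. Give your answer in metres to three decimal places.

d_top ≈ 1.099 m

γ = ρg = 1146 × 9.81 / 1000 = 11.24226 kN/m³.
A = 3.45 × 1.19 = 4.1055 m².
From F = γ·h_c·A, the centroid depth is h_c = 78.2/(11.24226 × 4.1055) = 1.69429 m.
The centroid lies 1.19/2 = 0.595 m below the top edge, so the top edge sits at h_top = 1.69429 − 0.595 = 1.09929 m below the surface.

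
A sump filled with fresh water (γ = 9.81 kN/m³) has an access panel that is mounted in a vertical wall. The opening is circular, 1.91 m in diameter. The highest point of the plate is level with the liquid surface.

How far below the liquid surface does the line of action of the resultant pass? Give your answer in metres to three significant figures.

h_p = 1.19 m

γ = 9.81 kN/m³.
The centroid is at the centre, 0.955 m below the top of the plate, so the centroid depth is h_c = 0.955 m.
A = π(0.955)² = 2.86521 m².
Resultant F = γ·h_c·A = 9.81 × 0.955 × 2.86521 = 26.8429 kN.
I_c = πr⁴/4 = π × 0.955⁴/4 = 0.653286 m⁴.
Centre of pressure: y_p = y_c + I_c/(y_c·A) = 0.955 + 0.653286/(0.955 × 2.86521) = 0.955 + 0.23875 = 1.19375 m along the plane.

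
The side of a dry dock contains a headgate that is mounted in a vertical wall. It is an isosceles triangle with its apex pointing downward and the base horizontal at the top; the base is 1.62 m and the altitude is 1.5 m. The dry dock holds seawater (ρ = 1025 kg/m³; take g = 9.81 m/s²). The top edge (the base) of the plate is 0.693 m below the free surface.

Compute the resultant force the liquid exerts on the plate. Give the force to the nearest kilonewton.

F ≈ 15 kN

γ = ρg = 1025 × 9.81 / 1000 = 10.05525 kN/m³.
With the apex down, the centroid sits h/3 = 1.5/3 = 0.5 m below the base (the top edge), so the centroid depth is h_c = 0.693 + 0.5 = 1.193 m.
A = ½ × 1.62 × 1.5 = 1.215 m².
Resultant F = γ·h_c·A = 10.05525 × 1.193 × 1.215 = 14.575 kN.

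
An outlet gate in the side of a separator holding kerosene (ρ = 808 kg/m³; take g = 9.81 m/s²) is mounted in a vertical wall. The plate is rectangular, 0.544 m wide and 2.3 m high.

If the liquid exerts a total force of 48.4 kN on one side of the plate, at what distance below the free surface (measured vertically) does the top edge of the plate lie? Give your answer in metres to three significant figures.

d_top ≈ 3.73 m

γ = ρg = 808 × 9.81 / 1000 = 7.92648 kN/m³.
A = 0.544 × 2.3 = 1.2512 m².
From F = γ·h_c·A, the centroid depth is h_c = 48.4/(7.92648 × 1.2512) = 4.88021 m.
The centroid lies 2.3/2 = 1.15 m below the top edge, so the top edge sits at h_top = 4.88021 − 1.15 = 3.73021 m below the surface.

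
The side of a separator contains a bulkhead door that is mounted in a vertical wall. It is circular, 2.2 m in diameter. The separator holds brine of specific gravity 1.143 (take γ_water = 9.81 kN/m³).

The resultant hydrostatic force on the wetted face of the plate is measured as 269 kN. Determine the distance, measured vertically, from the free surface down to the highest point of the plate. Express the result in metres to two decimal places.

d_top ≈ 5.21 m

γ = 1.143 × 9.81 = 11.21283 kN/m³.
A = π(1.1)² = 3.80133 m².
From F = γ·h_c·A, the centroid depth is h_c = 269/(11.21283 × 3.80133) = 6.31105 m.
The centroid is at the centre, 1.1 m below the top of the plate, so the highest point sits at h_top = 6.31105 − 1.1 = 5.21105 m below the surface.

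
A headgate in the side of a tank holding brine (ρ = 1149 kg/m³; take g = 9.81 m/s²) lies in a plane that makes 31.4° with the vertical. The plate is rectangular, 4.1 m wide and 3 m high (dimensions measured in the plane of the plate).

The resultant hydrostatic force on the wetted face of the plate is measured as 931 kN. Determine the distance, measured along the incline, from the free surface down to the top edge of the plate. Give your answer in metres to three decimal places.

y_top ≈ 6.367 m

γ = ρg = 1149 × 9.81 / 1000 = 11.27169 kN/m³.
A = 4.1 × 3 = 12.3 m².
From F = γ·h_c·A, the centroid depth is h_c = 931/(11.27169 × 12.3) = 6.71515 m.
The plate makes 31.4° with the vertical, i.e. θ = 90° − 31.4° = 58.6° to the horizontal. Measuring y along the incline from the free-surface line, vertical depth h = y·sinθ with sinθ = 0.853551.
Along the incline, y_c = h_c/sinθ = 6.71515/0.853551 = 7.86731 m.
The centroid lies 3/2 = 1.5 m below the top edge, so the top edge sits at y_top = 7.86731 − 1.5 = 6.36731 m along the incline.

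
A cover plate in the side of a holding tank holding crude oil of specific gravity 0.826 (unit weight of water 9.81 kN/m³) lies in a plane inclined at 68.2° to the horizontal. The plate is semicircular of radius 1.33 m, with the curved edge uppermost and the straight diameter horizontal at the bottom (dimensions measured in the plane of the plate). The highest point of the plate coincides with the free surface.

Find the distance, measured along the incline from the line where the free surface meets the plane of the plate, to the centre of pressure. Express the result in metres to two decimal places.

γ = 0.826 × 9.81 = 8.10306 kN/m³.
Let θ = 68.2° be the plate's angle to the horizontal; measure y along the incline from where the plane meets the free surface. Vertical depth h = y·sinθ with sinθ = 0.928486.
The centroid lies 4r/(3π) = 0.56447 m above the diameter, so r − 4r/(3π) = 1.33 − 0.56447 = 0.76553 m below the topmost point, so y_c = 0.76553 m and h_c = 0.76553 × 0.928486 = 0.710784 m.
A = πr²/2 = π × 1.33²/2 = 2.77858 m².
Resultant F = γ·h_c·A = 8.10306 × 0.710784 × 2.77858 = 16.0033 kN.
I_c = (π/8 − 8/(9π))·r⁴ = 0.109757 × 1.33⁴ = 0.34343 m⁴.
Centre of pressure: y_p = y_c + I_c/(y_c·A) = 0.76553 + 0.34343/(0.76553 × 2.77858) = 0.76553 + 0.161456 = 0.926986 m along the plane.

y_p = 0.93 m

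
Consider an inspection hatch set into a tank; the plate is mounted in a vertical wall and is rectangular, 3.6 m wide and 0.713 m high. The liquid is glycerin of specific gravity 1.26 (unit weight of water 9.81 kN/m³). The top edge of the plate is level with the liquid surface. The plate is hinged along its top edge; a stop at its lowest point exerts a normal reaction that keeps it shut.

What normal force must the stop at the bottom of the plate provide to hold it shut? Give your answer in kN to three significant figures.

γ = 1.26 × 9.81 = 12.3606 kN/m³.
The centroid lies 0.713/2 = 0.3565 m below the top edge, so the centroid depth is h_c = 0.3565 m.
A = 3.6 × 0.713 = 2.5668 m².
Resultant F = γ·h_c·A = 12.3606 × 0.3565 × 2.5668 = 11.3107 kN.
I_c = b·h³/12 = 3.6 × 0.713³/12 = 0.10874 m⁴.
Centre of pressure: y_p = y_c + I_c/(y_c·A) = 0.3565 + 0.10874/(0.3565 × 2.5668) = 0.3565 + 0.118833 = 0.475333 m along the plane.
The resultant acts 0.3565 + 0.118833 = 0.475333 m (along the plate) below the hinge at the top edge, so the moment about the hinge is M = F × 0.475333 = 11.3107 × 0.475333 = 5.37635 kN·m.
A normal force at the bottom, 0.713 m from the hinge, must supply this moment: P = 5.37635/0.713 = 7.54046 kN.

P ≈ 7.54 kN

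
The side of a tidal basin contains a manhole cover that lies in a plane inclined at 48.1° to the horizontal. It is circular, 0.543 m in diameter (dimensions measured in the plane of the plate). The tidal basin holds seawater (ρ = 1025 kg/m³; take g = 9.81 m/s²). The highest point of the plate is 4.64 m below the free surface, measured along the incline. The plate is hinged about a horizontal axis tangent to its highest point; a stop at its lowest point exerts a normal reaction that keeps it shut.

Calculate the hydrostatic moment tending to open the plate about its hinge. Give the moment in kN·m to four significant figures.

M ≈ 2.343 kN·m

γ = ρg = 1025 × 9.81 / 1000 = 10.05525 kN/m³.
Let θ = 48.1° be the plate's angle to the horizontal; measure y along the incline from where the plane meets the free surface. Vertical depth h = y·sinθ with sinθ = 0.744312.
The centroid is at the centre, 0.2715 m below the top of the plate, so y_c = 4.64 + 0.2715 = 4.9115 m and h_c = 4.9115 × 0.744312 = 3.65569 m.
A = π(0.2715)² = 0.231574 m².
Resultant F = γ·h_c·A = 10.05525 × 3.65569 × 0.231574 = 8.5124 kN.
I_c = πr⁴/4 = π × 0.2715⁴/4 = 0.00426746 m⁴.
Centre of pressure: y_p = y_c + I_c/(y_c·A) = 4.9115 + 0.00426746/(4.9115 × 0.231574) = 4.9115 + 0.00375202 = 4.91525 m along the plane.
The resultant acts 0.2715 + 0.00375202 = 0.275252 m (along the plate) below the hinge at the top edge, so the moment about the hinge is M = F × 0.275252 = 8.5124 × 0.275252 = 2.34306 kN·m.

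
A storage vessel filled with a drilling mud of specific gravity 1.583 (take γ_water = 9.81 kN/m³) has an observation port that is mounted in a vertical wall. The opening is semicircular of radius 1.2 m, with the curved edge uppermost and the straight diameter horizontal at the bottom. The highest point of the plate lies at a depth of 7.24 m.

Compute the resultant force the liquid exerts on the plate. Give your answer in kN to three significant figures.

F ≈ 279 kN

γ = 1.583 × 9.81 = 15.52923 kN/m³.
The centroid lies 4r/(3π) = 0.509296 m above the diameter, so r − 4r/(3π) = 1.2 − 0.509296 = 0.690704 m below the topmost point, so the centroid depth is h_c = 7.24 + 0.690704 = 7.9307 m.
A = πr²/2 = π × 1.2²/2 = 2.26195 m².
Resultant F = γ·h_c·A = 15.52923 × 7.9307 × 2.26195 = 278.576 kN.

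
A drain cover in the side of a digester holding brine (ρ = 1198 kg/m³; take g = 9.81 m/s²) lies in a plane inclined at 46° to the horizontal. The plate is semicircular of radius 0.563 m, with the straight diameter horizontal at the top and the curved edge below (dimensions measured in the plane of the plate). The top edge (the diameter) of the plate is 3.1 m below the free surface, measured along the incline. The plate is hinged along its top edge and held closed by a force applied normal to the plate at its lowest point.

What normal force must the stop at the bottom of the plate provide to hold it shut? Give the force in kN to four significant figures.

P ≈ 6.130 kN

γ = ρg = 1198 × 9.81 / 1000 = 11.75238 kN/m³.
Let θ = 46° be the plate's angle to the horizontal; measure y along the incline from where the plane meets the free surface. Vertical depth h = y·sinθ with sinθ = 0.719340.
The centroid of a semicircle lies 4r/(3π) = 0.238945 m from the diameter, here below the top edge, so y_c = 3.1 + 0.238945 = 3.33895 m and h_c = 3.33895 × 0.719340 = 2.40184 m.
A = πr²/2 = π × 0.563²/2 = 0.497894 m².
Resultant F = γ·h_c·A = 11.75238 × 2.40184 × 0.497894 = 14.0542 kN.
I_c = (π/8 − 8/(9π))·r⁴ = 0.109757 × 0.563⁴ = 0.0110272 m⁴.
Centre of pressure: y_p = y_c + I_c/(y_c·A) = 3.33895 + 0.0110272/(3.33895 × 0.497894) = 3.33895 + 0.00663313 = 3.34558 m along the plane.
The resultant acts 0.238945 + 0.00663313 = 0.245578 m (along the plate) below the hinge at the top edge, so the moment about the hinge is M = F × 0.245578 = 14.0542 × 0.245578 = 3.4514 kN·m.
A normal force at the bottom, 0.563 m from the hinge, must supply this moment: P = 3.4514/0.563 = 6.13037 kN.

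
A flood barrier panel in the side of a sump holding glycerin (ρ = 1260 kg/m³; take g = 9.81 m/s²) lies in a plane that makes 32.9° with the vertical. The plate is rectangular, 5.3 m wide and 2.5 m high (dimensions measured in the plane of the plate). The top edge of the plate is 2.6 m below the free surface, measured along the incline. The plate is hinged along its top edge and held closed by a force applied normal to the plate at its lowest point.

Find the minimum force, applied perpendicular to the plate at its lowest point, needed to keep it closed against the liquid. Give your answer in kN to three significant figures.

P ≈ 293 kN

γ = ρg = 1260 × 9.81 / 1000 = 12.3606 kN/m³.
The plate makes 32.9° with the vertical, i.e. θ = 90° − 32.9° = 57.1° to the horizontal. Measuring y along the incline from the free-surface line, vertical depth h = y·sinθ with sinθ = 0.839620.
The centroid lies 2.5/2 = 1.25 m below the top edge, so y_c = 2.6 + 1.25 = 3.85 m and h_c = 3.85 × 0.839620 = 3.23254 m.
A = 5.3 × 2.5 = 13.25 m².
Resultant F = γ·h_c·A = 12.3606 × 3.23254 × 13.25 = 529.419 kN.
I_c = b·h³/12 = 5.3 × 2.5³/12 = 6.90104 m⁴.
Centre of pressure: y_p = y_c + I_c/(y_c·A) = 3.85 + 6.90104/(3.85 × 13.25) = 3.85 + 0.135281 = 3.98528 m along the plane.
The resultant acts 1.25 + 0.135281 = 1.38528 m (along the plate) below the hinge at the top edge, so the moment about the hinge is M = F × 1.38528 = 529.419 × 1.38528 = 733.394 kN·m.
A normal force at the bottom, 2.5 m from the hinge, must supply this moment: P = 733.394/2.5 = 293.358 kN.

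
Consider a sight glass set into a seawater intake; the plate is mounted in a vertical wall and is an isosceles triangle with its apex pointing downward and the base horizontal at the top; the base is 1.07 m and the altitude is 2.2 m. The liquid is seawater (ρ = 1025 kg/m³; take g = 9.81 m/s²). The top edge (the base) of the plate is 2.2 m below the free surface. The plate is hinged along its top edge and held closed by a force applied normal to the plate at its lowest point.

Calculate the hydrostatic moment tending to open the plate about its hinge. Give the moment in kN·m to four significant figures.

M ≈ 28.64 kN·m

γ = ρg = 1025 × 9.81 / 1000 = 10.05525 kN/m³.
With the apex down, the centroid sits h/3 = 2.2/3 = 0.733333 m below the base (the top edge), so the centroid depth is h_c = 2.2 + 0.733333 = 2.93333 m.
A = ½ × 1.07 × 2.2 = 1.177 m².
Resultant F = γ·h_c·A = 10.05525 × 2.93333 × 1.177 = 34.716 kN.
I_c = b·h³/36 = 1.07 × 2.2³/36 = 0.316482 m⁴.
Centre of pressure: y_p = y_c + I_c/(y_c·A) = 2.93333 + 0.316482/(2.93333 × 1.177) = 2.93333 + 0.0916667 = 3.025 m along the plane.
The resultant acts 0.733333 + 0.0916667 = 0.825 m (along the plate) below the hinge at the top edge, so the moment about the hinge is M = F × 0.825 = 34.716 × 0.825 = 28.6407 kN·m.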